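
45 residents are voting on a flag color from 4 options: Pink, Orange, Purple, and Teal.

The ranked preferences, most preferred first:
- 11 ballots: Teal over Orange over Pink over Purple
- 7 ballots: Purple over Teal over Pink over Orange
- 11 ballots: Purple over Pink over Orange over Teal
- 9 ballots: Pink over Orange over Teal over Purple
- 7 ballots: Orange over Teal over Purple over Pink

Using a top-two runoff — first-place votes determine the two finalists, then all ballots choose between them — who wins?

Teal

Round 1 first-place votes: Pink 9, Orange 7, Purple 18, Teal 11. Purple and Teal advance.
Runoff: Purple is ranked above Teal on 18 ballots, Teal above Purple on 27.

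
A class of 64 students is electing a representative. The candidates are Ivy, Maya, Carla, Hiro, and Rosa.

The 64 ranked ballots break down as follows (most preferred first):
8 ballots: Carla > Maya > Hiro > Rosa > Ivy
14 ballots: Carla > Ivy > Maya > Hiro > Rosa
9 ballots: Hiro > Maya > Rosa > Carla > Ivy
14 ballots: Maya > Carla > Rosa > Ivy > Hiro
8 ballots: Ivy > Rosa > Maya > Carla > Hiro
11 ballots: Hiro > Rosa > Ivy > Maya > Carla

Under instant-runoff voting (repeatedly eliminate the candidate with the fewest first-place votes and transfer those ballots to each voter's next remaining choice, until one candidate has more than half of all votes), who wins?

Maya

Round 1: Ivy 8, Maya 14, Carla 22, Hiro 20, Rosa 0. Rosa eliminated.
Round 2: Ivy 8, Maya 14, Carla 22, Hiro 20. Ivy eliminated.
Round 3: Maya 22, Carla 22, Hiro 20. Hiro eliminated.
Round 4: Maya 42, Carla 22. Maya has a majority (≥33).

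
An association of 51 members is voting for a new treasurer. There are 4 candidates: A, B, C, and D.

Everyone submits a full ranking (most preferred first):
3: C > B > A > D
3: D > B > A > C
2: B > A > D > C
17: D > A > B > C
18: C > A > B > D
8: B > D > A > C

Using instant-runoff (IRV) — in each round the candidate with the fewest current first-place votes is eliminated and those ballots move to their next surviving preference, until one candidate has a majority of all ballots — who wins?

Round 1: A 0, B 10, C 21, D 20. A eliminated.
Round 2: B 10, C 21, D 20. B eliminated.
Round 3: C 21, D 30. D has a majority (≥26).

D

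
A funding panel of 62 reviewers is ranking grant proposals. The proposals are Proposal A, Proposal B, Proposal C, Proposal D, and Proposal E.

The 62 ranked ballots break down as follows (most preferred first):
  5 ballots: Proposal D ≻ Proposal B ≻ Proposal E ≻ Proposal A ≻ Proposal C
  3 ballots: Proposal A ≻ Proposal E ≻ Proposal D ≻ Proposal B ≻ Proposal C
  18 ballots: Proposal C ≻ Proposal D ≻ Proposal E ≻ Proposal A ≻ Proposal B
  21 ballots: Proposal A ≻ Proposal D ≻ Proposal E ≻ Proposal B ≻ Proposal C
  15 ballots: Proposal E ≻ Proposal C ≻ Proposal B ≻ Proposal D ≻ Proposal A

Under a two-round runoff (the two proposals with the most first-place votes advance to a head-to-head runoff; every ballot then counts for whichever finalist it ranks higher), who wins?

Round 1 first-place votes: Proposal A 24, Proposal B 0, Proposal C 18, Proposal D 5, Proposal E 15. Proposal A and Proposal C advance.
Runoff: Proposal A is ranked above Proposal C on 29 ballots, Proposal C above Proposal A on 33.

Proposal C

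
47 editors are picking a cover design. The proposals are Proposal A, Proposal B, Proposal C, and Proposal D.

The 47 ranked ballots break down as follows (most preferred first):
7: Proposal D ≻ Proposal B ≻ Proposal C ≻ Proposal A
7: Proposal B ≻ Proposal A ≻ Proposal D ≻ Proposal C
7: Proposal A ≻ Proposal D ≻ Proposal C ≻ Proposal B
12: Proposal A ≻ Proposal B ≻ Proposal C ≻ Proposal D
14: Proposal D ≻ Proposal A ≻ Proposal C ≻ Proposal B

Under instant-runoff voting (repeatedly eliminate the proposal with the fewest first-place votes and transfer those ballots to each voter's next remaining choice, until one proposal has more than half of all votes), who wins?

Proposal A

Round 1: Proposal A 19, Proposal B 7, Proposal C 0, Proposal D 21. Proposal C eliminated.
Round 2: Proposal A 19, Proposal B 7, Proposal D 21. Proposal B eliminated.
Round 3: Proposal A 26, Proposal D 21. Proposal A has a majority (≥24).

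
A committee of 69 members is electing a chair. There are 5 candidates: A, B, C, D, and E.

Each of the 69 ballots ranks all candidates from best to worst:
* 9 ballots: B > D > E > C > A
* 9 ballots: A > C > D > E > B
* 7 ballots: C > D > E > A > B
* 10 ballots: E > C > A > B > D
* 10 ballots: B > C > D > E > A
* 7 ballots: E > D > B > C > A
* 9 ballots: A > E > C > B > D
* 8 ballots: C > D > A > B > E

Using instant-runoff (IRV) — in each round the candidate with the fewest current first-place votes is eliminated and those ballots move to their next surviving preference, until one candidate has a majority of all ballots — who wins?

Round 1: A 18, B 19, C 15, D 0, E 17. D eliminated.
Round 2: A 18, B 19, C 15, E 17. C eliminated.
Round 3: A 26, B 19, E 24. B eliminated.
Round 4: A 26, E 43. E has a majority (≥35).

E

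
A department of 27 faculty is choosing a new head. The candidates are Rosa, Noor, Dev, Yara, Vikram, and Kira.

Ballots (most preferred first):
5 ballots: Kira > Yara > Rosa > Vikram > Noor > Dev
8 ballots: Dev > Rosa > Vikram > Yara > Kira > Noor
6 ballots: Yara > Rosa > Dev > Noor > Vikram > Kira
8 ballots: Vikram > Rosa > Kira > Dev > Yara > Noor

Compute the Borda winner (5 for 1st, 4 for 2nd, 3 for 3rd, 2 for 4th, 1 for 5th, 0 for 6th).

Rosa

Rosa: 5×3 + 8×4 + 6×4 + 8×4 = 103
Noor: 5×1 + 8×0 + 6×2 + 8×0 = 17
Dev: 5×0 + 8×5 + 6×3 + 8×2 = 74
Yara: 5×4 + 8×2 + 6×5 + 8×1 = 74
Vikram: 5×2 + 8×3 + 6×1 + 8×5 = 80
Kira: 5×5 + 8×1 + 6×0 + 8×3 = 57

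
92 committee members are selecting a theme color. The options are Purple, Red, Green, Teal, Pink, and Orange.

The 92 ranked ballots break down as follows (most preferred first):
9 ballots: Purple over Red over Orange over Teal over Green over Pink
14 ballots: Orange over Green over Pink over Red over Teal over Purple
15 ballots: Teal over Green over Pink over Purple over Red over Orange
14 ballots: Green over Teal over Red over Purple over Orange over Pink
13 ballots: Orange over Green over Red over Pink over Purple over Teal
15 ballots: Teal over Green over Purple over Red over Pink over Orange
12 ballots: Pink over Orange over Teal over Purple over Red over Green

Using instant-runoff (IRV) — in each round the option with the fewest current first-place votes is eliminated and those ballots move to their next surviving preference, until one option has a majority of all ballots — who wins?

Orange

Round 1: Purple 9, Red 0, Green 14, Teal 30, Pink 12, Orange 27. Red eliminated.
Round 2: Purple 9, Green 14, Teal 30, Pink 12, Orange 27. Purple eliminated.
Round 3: Green 14, Teal 30, Pink 12, Orange 36. Pink eliminated.
Round 4: Green 14, Teal 30, Orange 48. Orange has a majority (≥47).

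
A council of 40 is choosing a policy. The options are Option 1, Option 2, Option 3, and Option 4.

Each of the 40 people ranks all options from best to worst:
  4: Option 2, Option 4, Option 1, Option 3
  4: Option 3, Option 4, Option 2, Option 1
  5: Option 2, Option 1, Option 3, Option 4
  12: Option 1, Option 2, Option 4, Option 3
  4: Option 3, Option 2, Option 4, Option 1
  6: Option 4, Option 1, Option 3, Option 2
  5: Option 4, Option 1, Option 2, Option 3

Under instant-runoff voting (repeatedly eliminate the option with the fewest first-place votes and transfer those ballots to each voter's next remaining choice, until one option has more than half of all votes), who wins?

Round 1: Option 1 12, Option 2 9, Option 3 8, Option 4 11. Option 3 eliminated.
Round 2: Option 1 12, Option 2 13, Option 4 15. Option 1 eliminated.
Round 3: Option 2 25, Option 4 15. Option 2 has a majority (≥21).

Option 2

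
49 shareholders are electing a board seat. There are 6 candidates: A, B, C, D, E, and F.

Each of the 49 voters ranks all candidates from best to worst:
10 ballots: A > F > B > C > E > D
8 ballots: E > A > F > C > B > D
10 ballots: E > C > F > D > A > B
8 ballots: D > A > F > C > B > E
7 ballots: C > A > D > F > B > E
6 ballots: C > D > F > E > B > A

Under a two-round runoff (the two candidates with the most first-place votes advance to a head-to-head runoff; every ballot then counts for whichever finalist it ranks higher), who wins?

Round 1 first-place votes: A 10, B 0, C 13, D 8, E 18, F 0. E and C advance.
Runoff: E is ranked above C on 18 ballots, C above E on 31.

C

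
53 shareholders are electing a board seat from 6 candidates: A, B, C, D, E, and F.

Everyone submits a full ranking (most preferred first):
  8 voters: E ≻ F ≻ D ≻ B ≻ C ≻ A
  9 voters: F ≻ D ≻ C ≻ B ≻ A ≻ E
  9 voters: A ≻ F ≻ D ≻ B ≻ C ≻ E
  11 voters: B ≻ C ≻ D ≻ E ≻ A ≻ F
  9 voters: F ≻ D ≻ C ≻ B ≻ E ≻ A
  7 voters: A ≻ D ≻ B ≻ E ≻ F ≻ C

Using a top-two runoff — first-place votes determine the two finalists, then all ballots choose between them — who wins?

Round 1 first-place votes: A 16, B 11, C 0, D 0, E 8, F 18. F and A advance.
Runoff: F is ranked above A on 26 ballots, A above F on 27.

A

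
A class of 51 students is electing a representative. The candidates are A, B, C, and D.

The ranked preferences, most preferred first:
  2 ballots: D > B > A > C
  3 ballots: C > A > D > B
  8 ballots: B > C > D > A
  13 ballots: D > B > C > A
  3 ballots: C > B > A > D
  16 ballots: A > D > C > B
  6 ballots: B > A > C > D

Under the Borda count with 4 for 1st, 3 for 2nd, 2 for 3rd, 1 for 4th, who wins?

D

A: 2×2 + 3×3 + 8×1 + 13×1 + 3×2 + 16×4 + 6×3 = 122
B: 2×3 + 3×1 + 8×4 + 13×3 + 3×3 + 16×1 + 6×4 = 129
C: 2×1 + 3×4 + 8×3 + 13×2 + 3×4 + 16×2 + 6×2 = 120
D: 2×4 + 3×2 + 8×2 + 13×4 + 3×1 + 16×3 + 6×1 = 139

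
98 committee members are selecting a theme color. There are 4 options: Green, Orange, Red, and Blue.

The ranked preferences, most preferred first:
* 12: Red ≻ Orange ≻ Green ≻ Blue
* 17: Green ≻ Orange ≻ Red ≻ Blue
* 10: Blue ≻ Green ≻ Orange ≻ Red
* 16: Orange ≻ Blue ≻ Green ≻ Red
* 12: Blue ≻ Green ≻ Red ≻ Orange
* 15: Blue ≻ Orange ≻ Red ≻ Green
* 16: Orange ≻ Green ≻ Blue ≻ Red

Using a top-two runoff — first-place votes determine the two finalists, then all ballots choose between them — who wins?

Orange

Round 1 first-place votes: Green 17, Orange 32, Red 12, Blue 37. Blue and Orange advance.
Runoff: Blue is ranked above Orange on 37 ballots, Orange above Blue on 61.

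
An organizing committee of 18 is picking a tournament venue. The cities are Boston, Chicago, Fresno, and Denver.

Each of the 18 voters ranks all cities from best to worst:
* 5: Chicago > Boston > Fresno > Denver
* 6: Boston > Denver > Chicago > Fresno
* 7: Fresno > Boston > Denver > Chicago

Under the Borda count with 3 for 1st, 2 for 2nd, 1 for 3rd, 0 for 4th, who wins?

Boston: 5×2 + 6×3 + 7×2 = 42
Chicago: 5×3 + 6×1 + 7×0 = 21
Fresno: 5×1 + 6×0 + 7×3 = 26
Denver: 5×0 + 6×2 + 7×1 = 19

Boston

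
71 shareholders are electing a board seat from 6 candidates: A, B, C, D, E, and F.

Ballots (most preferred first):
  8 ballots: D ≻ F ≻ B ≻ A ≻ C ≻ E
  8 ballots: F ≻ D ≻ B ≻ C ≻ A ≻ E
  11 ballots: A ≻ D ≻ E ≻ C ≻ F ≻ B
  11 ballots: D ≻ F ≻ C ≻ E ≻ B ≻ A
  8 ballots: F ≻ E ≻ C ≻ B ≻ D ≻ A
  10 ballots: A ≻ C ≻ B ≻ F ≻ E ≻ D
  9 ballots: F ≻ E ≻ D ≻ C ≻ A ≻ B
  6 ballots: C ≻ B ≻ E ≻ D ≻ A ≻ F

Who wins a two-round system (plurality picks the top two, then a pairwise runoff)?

F

Round 1 first-place votes: A 21, B 0, C 6, D 19, E 0, F 25. F and A advance.
Runoff: F is ranked above A on 44 ballots, A above F on 27.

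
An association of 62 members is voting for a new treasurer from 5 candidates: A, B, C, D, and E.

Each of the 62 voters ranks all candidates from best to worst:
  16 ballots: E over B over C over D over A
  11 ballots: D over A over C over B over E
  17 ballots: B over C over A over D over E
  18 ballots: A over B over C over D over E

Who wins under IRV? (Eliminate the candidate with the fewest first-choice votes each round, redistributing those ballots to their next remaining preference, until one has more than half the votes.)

Round 1: A 18, B 17, C 0, D 11, E 16. C eliminated.
Round 2: A 18, B 17, D 11, E 16. D eliminated.
Round 3: A 29, B 17, E 16. E eliminated.
Round 4: A 29, B 33. B has a majority (≥32).

B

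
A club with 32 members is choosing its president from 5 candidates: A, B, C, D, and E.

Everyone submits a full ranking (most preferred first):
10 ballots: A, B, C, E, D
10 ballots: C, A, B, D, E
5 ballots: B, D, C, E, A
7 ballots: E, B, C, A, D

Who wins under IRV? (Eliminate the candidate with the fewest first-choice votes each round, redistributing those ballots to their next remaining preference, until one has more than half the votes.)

C

Round 1: A 10, B 5, C 10, D 0, E 7. D eliminated.
Round 2: A 10, B 5, C 10, E 7. B eliminated.
Round 3: A 10, C 15, E 7. E eliminated.
Round 4: A 10, C 22. C has a majority (≥17).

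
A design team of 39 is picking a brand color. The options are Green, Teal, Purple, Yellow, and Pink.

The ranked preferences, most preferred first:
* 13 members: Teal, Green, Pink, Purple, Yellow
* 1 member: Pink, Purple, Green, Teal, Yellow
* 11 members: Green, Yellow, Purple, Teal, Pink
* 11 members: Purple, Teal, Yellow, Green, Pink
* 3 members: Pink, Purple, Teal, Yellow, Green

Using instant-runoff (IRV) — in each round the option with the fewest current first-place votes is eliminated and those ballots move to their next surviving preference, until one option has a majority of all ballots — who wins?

Round 1: Green 11, Teal 13, Purple 11, Yellow 0, Pink 4. Yellow eliminated.
Round 2: Green 11, Teal 13, Purple 11, Pink 4. Pink eliminated.
Round 3: Green 11, Teal 13, Purple 15. Green eliminated.
Round 4: Teal 13, Purple 26. Purple has a majority (≥20).

Purple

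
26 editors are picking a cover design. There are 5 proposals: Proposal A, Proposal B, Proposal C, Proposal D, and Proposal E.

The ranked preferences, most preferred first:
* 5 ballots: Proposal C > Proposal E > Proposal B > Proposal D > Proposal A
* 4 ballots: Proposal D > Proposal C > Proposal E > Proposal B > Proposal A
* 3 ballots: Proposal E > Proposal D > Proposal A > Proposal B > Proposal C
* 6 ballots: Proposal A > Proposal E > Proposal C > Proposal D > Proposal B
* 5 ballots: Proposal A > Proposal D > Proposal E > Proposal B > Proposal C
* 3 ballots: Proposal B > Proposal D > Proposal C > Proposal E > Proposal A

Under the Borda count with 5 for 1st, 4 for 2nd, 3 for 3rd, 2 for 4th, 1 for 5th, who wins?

Proposal E

Proposal A: 5×1 + 4×1 + 3×3 + 6×5 + 5×5 + 3×1 = 76
Proposal B: 5×3 + 4×2 + 3×2 + 6×1 + 5×2 + 3×5 = 60
Proposal C: 5×5 + 4×4 + 3×1 + 6×3 + 5×1 + 3×3 = 76
Proposal D: 5×2 + 4×5 + 3×4 + 6×2 + 5×4 + 3×4 = 86
Proposal E: 5×4 + 4×3 + 3×5 + 6×4 + 5×3 + 3×2 = 92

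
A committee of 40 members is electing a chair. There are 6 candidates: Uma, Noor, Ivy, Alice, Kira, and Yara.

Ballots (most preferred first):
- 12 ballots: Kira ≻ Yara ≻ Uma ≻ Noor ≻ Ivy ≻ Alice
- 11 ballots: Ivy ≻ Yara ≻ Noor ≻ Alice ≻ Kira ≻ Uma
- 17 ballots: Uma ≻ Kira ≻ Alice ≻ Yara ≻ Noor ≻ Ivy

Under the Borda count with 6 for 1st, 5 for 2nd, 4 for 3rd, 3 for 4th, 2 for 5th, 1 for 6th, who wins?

Uma: 12×4 + 11×1 + 17×6 = 161
Noor: 12×3 + 11×4 + 17×2 = 114
Ivy: 12×2 + 11×6 + 17×1 = 107
Alice: 12×1 + 11×3 + 17×4 = 113
Kira: 12×6 + 11×2 + 17×5 = 179
Yara: 12×5 + 11×5 + 17×3 = 166

Kira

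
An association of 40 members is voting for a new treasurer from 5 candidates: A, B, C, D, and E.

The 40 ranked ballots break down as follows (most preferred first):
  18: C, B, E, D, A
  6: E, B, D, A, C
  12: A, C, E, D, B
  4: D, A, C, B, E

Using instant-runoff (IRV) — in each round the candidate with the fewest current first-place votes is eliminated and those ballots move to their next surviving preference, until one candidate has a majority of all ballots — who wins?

A

Round 1: A 12, B 0, C 18, D 4, E 6. B eliminated.
Round 2: A 12, C 18, D 4, E 6. D eliminated.
Round 3: A 16, C 18, E 6. E eliminated.
Round 4: A 22, C 18. A has a majority (≥21).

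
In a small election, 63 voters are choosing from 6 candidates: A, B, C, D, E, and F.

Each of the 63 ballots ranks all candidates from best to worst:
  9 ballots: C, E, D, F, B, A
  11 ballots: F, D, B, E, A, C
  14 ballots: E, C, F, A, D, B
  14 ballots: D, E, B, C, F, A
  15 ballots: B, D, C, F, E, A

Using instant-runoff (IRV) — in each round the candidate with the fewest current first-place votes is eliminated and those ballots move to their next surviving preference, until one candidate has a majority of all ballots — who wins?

Round 1: A 0, B 15, C 9, D 14, E 14, F 11. A eliminated.
Round 2: B 15, C 9, D 14, E 14, F 11. C eliminated.
Round 3: B 15, D 14, E 23, F 11. F eliminated.
Round 4: B 15, D 25, E 23. B eliminated.
Round 5: D 40, E 23. D has a majority (≥32).

D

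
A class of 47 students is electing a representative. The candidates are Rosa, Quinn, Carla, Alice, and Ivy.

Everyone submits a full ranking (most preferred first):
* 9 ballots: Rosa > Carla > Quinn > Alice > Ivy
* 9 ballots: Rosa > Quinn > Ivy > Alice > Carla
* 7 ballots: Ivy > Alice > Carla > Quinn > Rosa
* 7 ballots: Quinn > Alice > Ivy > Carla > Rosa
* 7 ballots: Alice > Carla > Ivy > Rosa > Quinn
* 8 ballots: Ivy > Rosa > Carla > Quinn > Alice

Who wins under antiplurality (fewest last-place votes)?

Quinn

Last-place votes: Rosa 14, Quinn 7, Carla 9, Alice 8, Ivy 9.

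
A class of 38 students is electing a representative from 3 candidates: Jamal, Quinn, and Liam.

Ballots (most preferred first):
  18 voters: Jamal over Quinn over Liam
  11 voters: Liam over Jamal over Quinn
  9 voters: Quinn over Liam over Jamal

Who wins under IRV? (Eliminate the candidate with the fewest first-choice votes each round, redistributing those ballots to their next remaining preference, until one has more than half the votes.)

Round 1: Jamal 18, Quinn 9, Liam 11. Quinn eliminated.
Round 2: Jamal 18, Liam 20. Liam has a majority (≥20).

Liam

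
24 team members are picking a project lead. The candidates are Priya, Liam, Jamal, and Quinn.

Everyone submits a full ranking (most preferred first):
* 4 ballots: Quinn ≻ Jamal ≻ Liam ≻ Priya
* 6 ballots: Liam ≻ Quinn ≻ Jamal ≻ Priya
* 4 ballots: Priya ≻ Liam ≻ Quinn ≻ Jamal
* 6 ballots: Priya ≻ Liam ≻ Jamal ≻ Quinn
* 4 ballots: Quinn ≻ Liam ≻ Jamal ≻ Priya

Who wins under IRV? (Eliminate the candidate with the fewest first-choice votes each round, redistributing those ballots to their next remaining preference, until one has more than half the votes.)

Quinn

Round 1: Priya 10, Liam 6, Jamal 0, Quinn 8. Jamal eliminated.
Round 2: Priya 10, Liam 6, Quinn 8. Liam eliminated.
Round 3: Priya 10, Quinn 14. Quinn has a majority (≥13).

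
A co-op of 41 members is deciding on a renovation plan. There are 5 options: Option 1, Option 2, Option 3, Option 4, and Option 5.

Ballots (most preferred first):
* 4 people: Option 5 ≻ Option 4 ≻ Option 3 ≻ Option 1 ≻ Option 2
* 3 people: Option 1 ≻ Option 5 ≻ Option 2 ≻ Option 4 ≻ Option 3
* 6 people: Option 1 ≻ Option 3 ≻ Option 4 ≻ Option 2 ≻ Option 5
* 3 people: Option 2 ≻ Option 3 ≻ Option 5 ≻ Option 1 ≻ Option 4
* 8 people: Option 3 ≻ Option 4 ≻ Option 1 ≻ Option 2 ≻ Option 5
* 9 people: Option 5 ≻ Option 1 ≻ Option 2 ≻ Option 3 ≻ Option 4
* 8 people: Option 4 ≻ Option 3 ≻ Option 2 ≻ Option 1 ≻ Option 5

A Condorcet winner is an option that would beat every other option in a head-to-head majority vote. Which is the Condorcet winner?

Option 3 vs Option 1: 23–18
Option 3 vs Option 2: 26–15
Option 3 vs Option 4: 26–15
Option 3 vs Option 5: 25–16
Option 3 beats every other option.

Option 3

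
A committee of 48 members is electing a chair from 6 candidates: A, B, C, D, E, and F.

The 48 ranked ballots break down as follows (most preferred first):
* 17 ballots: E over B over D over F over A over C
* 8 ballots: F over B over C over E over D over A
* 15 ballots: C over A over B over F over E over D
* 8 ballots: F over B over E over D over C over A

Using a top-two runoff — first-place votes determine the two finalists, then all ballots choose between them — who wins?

F

Round 1 first-place votes: A 0, B 0, C 15, D 0, E 17, F 16. E and F advance.
Runoff: E is ranked above F on 17 ballots, F above E on 31.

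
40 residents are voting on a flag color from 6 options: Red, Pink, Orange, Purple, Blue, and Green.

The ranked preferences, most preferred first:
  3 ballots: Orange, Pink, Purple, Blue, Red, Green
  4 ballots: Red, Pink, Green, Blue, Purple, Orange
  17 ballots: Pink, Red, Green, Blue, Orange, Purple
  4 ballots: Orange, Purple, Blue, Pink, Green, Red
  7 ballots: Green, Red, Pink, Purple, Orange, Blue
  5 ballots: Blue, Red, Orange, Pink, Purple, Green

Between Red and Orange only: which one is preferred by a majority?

Red

Red is ranked above Orange on 33 ballots; Orange above Red on 7.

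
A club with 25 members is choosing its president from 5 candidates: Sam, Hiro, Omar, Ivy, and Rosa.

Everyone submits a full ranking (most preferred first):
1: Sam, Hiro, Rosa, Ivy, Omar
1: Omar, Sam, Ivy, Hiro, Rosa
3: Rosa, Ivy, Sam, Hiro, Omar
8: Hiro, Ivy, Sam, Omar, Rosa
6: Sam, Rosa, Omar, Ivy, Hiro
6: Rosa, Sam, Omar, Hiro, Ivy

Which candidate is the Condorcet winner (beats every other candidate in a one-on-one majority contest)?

Sam vs Hiro: 17–8
Sam vs Omar: 24–1
Sam vs Ivy: 14–11
Sam vs Rosa: 16–9
Sam beats every other candidate.

Sam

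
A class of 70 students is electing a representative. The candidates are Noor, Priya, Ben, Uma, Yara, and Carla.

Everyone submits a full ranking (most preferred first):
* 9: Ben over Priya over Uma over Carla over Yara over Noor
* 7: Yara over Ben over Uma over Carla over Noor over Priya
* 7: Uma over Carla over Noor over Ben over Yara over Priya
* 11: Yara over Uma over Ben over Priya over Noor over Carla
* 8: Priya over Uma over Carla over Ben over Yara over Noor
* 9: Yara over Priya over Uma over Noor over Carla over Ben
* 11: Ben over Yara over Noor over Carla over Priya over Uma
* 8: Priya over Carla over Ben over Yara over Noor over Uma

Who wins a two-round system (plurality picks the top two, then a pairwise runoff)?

Ben

Round 1 first-place votes: Noor 0, Priya 16, Ben 20, Uma 7, Yara 27, Carla 0. Yara and Ben advance.
Runoff: Yara is ranked above Ben on 27 ballots, Ben above Yara on 43.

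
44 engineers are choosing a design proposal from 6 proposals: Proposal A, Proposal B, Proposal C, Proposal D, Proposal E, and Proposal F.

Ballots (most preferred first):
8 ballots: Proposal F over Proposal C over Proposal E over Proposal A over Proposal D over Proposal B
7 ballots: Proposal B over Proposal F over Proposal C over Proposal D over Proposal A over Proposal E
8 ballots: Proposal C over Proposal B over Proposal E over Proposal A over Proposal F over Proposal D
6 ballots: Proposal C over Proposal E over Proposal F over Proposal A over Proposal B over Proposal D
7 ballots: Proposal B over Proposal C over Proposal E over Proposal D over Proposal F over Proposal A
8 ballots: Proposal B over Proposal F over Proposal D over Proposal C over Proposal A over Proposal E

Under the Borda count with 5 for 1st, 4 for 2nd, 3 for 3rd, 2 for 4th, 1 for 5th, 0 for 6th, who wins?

Proposal C

Proposal A: 8×2 + 7×1 + 8×2 + 6×2 + 7×0 + 8×1 = 59
Proposal B: 8×0 + 7×5 + 8×4 + 6×1 + 7×5 + 8×5 = 148
Proposal C: 8×4 + 7×3 + 8×5 + 6×5 + 7×4 + 8×2 = 167
Proposal D: 8×1 + 7×2 + 8×0 + 6×0 + 7×2 + 8×3 = 60
Proposal E: 8×3 + 7×0 + 8×3 + 6×4 + 7×3 + 8×0 = 93
Proposal F: 8×5 + 7×4 + 8×1 + 6×3 + 7×1 + 8×4 = 133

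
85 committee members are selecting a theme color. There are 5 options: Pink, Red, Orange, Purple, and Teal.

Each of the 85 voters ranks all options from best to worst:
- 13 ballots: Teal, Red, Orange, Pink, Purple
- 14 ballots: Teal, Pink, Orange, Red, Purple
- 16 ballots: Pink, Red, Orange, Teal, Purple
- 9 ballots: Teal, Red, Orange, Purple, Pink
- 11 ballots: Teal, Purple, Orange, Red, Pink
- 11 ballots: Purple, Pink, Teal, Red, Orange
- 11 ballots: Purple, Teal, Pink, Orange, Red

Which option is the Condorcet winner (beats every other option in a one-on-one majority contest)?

Teal

Teal vs Pink: 58–27
Teal vs Red: 69–16
Teal vs Orange: 69–16
Teal vs Purple: 63–22
Teal beats every other option.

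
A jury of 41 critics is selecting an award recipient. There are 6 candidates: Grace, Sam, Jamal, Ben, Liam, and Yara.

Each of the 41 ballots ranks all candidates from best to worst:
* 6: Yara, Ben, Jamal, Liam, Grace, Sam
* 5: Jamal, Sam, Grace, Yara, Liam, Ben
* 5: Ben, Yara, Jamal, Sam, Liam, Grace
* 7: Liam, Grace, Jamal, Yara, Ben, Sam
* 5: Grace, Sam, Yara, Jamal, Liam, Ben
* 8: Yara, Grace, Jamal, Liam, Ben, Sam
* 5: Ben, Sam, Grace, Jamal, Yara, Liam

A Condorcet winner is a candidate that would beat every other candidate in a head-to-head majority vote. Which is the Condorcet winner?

Grace vs Sam: 26–15
Grace vs Jamal: 25–16
Grace vs Ben: 25–16
Grace vs Liam: 23–18
Grace vs Yara: 22–19
Grace beats every other candidate.

Grace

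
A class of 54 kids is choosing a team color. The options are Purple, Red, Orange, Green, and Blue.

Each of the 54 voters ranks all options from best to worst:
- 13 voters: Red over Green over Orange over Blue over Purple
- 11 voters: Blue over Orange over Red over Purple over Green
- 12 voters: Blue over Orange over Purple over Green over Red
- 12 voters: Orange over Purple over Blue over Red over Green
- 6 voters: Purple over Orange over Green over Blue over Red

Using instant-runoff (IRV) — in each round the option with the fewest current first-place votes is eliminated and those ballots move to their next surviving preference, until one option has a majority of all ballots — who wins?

Orange

Round 1: Purple 6, Red 13, Orange 12, Green 0, Blue 23. Green eliminated.
Round 2: Purple 6, Red 13, Orange 12, Blue 23. Purple eliminated.
Round 3: Red 13, Orange 18, Blue 23. Red eliminated.
Round 4: Orange 31, Blue 23. Orange has a majority (≥28).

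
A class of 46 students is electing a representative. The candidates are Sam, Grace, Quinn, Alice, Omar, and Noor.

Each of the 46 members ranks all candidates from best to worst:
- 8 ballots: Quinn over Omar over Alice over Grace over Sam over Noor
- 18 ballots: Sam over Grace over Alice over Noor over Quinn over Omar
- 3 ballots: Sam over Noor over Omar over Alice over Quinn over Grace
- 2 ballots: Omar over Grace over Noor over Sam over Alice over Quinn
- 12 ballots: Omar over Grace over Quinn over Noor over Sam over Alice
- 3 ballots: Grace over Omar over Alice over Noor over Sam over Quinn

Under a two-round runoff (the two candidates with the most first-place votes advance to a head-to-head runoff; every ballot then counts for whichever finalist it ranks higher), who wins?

Omar

Round 1 first-place votes: Sam 21, Grace 3, Quinn 8, Alice 0, Omar 14, Noor 0. Sam and Omar advance.
Runoff: Sam is ranked above Omar on 21 ballots, Omar above Sam on 25.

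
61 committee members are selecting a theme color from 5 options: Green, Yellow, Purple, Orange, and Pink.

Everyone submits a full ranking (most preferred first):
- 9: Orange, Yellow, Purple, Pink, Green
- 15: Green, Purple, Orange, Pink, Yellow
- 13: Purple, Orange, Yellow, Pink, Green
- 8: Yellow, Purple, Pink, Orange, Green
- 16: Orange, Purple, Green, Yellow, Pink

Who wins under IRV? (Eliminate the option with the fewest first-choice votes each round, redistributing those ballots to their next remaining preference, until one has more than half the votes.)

Purple

Round 1: Green 15, Yellow 8, Purple 13, Orange 25, Pink 0. Pink eliminated.
Round 2: Green 15, Yellow 8, Purple 13, Orange 25. Yellow eliminated.
Round 3: Green 15, Purple 21, Orange 25. Green eliminated.
Round 4: Purple 36, Orange 25. Purple has a majority (≥31).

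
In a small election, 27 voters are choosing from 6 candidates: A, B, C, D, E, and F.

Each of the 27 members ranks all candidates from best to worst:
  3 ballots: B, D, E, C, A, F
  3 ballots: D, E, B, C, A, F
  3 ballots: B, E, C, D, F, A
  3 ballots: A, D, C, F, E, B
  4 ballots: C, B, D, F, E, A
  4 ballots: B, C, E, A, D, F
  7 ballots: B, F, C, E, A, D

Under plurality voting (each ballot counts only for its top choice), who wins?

First-place votes: A 3, B 17, C 4, D 3, E 0, F 0.

B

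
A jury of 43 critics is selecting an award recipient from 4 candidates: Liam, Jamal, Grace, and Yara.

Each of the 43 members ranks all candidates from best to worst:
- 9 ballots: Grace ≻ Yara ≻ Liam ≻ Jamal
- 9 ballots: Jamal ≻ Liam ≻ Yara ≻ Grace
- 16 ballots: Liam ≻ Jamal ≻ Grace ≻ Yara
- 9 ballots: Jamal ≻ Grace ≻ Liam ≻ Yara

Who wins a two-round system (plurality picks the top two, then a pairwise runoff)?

Round 1 first-place votes: Liam 16, Jamal 18, Grace 9, Yara 0. Jamal and Liam advance.
Runoff: Jamal is ranked above Liam on 18 ballots, Liam above Jamal on 25.

Liam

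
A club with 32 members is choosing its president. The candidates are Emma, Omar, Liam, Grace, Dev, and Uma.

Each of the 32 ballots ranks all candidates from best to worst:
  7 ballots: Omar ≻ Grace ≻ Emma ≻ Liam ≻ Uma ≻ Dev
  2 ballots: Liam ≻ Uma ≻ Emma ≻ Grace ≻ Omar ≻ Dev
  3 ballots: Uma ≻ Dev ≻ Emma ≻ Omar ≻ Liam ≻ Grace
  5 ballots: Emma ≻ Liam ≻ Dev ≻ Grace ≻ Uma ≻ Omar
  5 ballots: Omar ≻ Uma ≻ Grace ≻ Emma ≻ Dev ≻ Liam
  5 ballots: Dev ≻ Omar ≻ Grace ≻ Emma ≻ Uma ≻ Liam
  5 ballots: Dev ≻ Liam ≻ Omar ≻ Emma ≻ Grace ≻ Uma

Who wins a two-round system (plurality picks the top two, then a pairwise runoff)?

Dev

Round 1 first-place votes: Emma 5, Omar 12, Liam 2, Grace 0, Dev 10, Uma 3. Omar and Dev advance.
Runoff: Omar is ranked above Dev on 14 ballots, Dev above Omar on 18.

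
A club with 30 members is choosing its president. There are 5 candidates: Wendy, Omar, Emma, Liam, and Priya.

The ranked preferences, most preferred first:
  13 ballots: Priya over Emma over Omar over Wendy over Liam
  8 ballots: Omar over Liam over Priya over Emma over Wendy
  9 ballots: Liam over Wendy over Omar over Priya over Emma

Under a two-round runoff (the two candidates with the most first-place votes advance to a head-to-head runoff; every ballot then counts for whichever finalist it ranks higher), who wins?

Round 1 first-place votes: Wendy 0, Omar 8, Emma 0, Liam 9, Priya 13. Priya and Liam advance.
Runoff: Priya is ranked above Liam on 13 ballots, Liam above Priya on 17.

Liam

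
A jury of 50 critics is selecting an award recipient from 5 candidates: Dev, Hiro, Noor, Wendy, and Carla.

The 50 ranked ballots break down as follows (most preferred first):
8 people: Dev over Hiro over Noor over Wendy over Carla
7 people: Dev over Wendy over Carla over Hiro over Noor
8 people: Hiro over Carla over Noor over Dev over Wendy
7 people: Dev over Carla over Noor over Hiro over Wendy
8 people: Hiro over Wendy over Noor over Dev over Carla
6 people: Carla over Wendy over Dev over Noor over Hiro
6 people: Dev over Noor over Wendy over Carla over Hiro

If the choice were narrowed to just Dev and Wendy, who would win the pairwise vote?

Dev is ranked above Wendy on 36 ballots; Wendy above Dev on 14.

Dev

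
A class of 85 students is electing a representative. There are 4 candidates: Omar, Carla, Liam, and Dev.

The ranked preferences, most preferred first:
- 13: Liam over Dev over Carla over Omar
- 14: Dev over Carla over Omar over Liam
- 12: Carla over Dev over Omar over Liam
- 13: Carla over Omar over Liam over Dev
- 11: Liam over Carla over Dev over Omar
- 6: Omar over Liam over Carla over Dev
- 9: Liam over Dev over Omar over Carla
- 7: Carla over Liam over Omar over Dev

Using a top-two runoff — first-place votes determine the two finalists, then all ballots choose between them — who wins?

Carla

Round 1 first-place votes: Omar 6, Carla 32, Liam 33, Dev 14. Liam and Carla advance.
Runoff: Liam is ranked above Carla on 39 ballots, Carla above Liam on 46.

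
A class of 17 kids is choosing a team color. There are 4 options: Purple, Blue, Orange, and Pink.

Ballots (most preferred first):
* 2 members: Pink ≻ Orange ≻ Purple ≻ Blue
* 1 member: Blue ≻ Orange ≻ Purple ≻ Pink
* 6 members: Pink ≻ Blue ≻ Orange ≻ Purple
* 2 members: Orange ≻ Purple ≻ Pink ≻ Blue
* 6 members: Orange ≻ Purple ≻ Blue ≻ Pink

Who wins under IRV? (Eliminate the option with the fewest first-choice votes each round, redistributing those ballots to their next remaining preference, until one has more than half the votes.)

Orange

Round 1: Purple 0, Blue 1, Orange 8, Pink 8. Purple eliminated.
Round 2: Blue 1, Orange 8, Pink 8. Blue eliminated.
Round 3: Orange 9, Pink 8. Orange has a majority (≥9).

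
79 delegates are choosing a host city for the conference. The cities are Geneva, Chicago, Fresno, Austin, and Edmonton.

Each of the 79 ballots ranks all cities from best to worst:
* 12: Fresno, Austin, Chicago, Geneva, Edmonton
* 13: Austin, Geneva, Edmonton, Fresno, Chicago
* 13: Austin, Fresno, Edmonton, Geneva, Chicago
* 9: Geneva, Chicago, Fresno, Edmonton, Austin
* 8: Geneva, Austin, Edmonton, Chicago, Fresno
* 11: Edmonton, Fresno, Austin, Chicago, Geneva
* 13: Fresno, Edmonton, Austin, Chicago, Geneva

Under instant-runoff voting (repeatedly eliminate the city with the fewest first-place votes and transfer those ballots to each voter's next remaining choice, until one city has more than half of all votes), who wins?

Round 1: Geneva 17, Chicago 0, Fresno 25, Austin 26, Edmonton 11. Chicago eliminated.
Round 2: Geneva 17, Fresno 25, Austin 26, Edmonton 11. Edmonton eliminated.
Round 3: Geneva 17, Fresno 36, Austin 26. Geneva eliminated.
Round 4: Fresno 45, Austin 34. Fresno has a majority (≥40).

Fresno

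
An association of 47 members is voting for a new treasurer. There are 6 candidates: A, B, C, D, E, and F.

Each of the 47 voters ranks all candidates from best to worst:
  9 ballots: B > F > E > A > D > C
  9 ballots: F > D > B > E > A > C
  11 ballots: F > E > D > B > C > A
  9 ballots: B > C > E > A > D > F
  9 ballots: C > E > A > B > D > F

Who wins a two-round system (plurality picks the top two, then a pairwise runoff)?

B

Round 1 first-place votes: A 0, B 18, C 9, D 0, E 0, F 20. F and B advance.
Runoff: F is ranked above B on 20 ballots, B above F on 27.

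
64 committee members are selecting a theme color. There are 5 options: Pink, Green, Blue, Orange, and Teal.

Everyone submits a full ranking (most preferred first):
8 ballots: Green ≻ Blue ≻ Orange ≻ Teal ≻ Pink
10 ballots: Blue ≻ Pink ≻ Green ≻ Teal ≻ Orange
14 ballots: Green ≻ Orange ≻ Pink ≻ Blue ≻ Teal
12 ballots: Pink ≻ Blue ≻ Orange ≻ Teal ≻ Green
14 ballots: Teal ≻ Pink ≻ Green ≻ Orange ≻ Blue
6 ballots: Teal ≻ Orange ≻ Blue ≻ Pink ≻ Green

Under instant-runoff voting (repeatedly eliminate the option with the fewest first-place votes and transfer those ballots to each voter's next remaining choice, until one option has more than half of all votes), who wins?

Pink

Round 1: Pink 12, Green 22, Blue 10, Orange 0, Teal 20. Orange eliminated.
Round 2: Pink 12, Green 22, Blue 10, Teal 20. Blue eliminated.
Round 3: Pink 22, Green 22, Teal 20. Teal eliminated.
Round 4: Pink 42, Green 22. Pink has a majority (≥33).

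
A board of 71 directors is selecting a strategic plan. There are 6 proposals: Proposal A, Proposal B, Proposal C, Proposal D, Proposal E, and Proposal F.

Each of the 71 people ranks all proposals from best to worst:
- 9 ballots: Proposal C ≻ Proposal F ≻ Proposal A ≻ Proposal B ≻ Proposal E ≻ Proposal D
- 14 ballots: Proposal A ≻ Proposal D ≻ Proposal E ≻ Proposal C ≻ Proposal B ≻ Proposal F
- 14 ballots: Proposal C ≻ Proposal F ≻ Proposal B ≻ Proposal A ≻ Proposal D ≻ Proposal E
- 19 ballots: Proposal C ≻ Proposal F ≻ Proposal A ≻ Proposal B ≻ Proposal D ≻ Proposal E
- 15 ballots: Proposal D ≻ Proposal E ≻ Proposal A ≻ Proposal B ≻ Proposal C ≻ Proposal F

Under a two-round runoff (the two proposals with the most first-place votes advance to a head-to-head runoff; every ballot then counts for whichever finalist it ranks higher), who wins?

Round 1 first-place votes: Proposal A 14, Proposal B 0, Proposal C 42, Proposal D 15, Proposal E 0, Proposal F 0. Proposal C and Proposal D advance.
Runoff: Proposal C is ranked above Proposal D on 42 ballots, Proposal D above Proposal C on 29.

Proposal C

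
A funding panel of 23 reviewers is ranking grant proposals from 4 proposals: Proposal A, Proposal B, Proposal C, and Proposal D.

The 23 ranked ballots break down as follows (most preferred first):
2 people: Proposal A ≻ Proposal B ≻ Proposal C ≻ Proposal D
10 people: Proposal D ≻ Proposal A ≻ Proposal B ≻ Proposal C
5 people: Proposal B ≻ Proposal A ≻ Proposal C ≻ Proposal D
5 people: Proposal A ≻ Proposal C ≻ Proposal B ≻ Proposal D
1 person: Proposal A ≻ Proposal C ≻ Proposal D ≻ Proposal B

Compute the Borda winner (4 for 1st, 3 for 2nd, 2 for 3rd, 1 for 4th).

Proposal A

Proposal A: 2×4 + 10×3 + 5×3 + 5×4 + 1×4 = 77
Proposal B: 2×3 + 10×2 + 5×4 + 5×2 + 1×1 = 57
Proposal C: 2×2 + 10×1 + 5×2 + 5×3 + 1×3 = 42
Proposal D: 2×1 + 10×4 + 5×1 + 5×1 + 1×2 = 54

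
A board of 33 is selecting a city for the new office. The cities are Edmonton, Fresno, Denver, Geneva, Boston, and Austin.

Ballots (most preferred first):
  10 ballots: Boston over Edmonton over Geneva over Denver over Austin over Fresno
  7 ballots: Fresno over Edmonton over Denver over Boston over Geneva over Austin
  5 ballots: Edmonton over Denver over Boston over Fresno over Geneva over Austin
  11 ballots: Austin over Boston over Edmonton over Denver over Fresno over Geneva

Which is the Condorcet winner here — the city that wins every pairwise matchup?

Boston vs Edmonton: 21–12
Boston vs Fresno: 26–7
Boston vs Denver: 21–12
Boston vs Geneva: 33–0
Boston vs Austin: 22–11
Boston beats every other city.

Boston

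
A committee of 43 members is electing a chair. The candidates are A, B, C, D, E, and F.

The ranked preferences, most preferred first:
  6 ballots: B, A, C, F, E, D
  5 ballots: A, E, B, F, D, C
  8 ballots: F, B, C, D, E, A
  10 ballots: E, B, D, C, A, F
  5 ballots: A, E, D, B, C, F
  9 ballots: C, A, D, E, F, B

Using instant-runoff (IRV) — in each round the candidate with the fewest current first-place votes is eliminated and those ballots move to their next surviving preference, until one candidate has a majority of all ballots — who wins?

Round 1: A 10, B 6, C 9, D 0, E 10, F 8. D eliminated.
Round 2: A 10, B 6, C 9, E 10, F 8. B eliminated.
Round 3: A 16, C 9, E 10, F 8. F eliminated.
Round 4: A 16, C 17, E 10. E eliminated.
Round 5: A 16, C 27. C has a majority (≥22).

C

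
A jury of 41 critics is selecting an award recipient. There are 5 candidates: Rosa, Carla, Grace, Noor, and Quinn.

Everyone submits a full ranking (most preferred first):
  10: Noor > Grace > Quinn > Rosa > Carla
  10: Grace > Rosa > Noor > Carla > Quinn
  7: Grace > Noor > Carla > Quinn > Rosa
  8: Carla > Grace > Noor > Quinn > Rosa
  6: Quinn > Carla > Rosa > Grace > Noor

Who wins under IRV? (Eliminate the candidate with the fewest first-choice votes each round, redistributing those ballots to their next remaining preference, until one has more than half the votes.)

Grace

Round 1: Rosa 0, Carla 8, Grace 17, Noor 10, Quinn 6. Rosa eliminated.
Round 2: Carla 8, Grace 17, Noor 10, Quinn 6. Quinn eliminated.
Round 3: Carla 14, Grace 17, Noor 10. Noor eliminated.
Round 4: Carla 14, Grace 27. Grace has a majority (≥21).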